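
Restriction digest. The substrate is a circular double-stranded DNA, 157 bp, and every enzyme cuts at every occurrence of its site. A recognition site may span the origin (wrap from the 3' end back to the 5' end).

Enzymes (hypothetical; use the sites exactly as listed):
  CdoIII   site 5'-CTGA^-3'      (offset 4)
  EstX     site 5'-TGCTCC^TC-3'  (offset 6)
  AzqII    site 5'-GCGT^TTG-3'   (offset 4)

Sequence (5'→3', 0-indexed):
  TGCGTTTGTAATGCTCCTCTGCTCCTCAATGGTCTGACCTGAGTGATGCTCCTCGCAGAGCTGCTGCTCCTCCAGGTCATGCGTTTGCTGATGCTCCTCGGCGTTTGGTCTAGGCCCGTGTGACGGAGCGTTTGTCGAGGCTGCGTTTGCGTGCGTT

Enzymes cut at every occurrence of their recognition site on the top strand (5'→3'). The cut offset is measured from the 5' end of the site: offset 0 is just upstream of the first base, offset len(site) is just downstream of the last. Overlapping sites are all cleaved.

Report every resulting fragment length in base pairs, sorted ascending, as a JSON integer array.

[5,6,6,7,7,8,10,10,12,12,14,15,18,27]

Per-enzyme occurrences:
  CdoIII (CTGA, off=4): starts [33, 38, 87] → cuts [37, 42, 91]
  EstX (TGCTCCTC, off=6): starts [11, 19, 46, 64, 91] → cuts [17, 25, 52, 70, 97]
  AzqII (GCGTTTG, off=4): starts [1, 80, 100, 127, 142, 152] → cuts [5, 84, 104, 131, 146, 156]

All cut coordinates (distinct, sorted): [5, 17, 25, 37, 42, 52, 70, 84, 91, 97, 104, 131, 146, 156]

Fragments:
  5→17: 12 bp
  17→25: 8 bp
  25→37: 12 bp
  37→42: 5 bp
  42→52: 10 bp
  52→70: 18 bp
  70→84: 14 bp
  84→91: 7 bp
  91→97: 6 bp
  97→104: 7 bp
  104→131: 27 bp
  131→146: 15 bp
  146→156: 10 bp
  156→5 (wrap): 157-156+5 = 6 bp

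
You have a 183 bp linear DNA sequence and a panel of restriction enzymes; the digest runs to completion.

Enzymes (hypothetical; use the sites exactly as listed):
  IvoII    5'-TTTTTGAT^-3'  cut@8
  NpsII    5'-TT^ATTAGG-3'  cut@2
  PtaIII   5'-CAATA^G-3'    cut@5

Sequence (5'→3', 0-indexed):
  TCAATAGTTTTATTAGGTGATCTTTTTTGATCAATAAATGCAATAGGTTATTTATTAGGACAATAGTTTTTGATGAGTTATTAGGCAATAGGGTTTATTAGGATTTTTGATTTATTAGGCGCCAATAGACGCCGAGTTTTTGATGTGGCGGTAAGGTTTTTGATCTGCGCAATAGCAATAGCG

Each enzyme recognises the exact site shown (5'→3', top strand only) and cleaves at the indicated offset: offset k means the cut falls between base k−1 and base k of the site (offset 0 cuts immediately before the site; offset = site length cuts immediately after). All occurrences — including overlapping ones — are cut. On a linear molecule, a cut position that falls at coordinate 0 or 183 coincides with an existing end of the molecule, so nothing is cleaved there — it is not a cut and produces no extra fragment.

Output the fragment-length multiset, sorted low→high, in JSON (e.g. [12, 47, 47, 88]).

[2,3,5,5,6,6,6,8,9,10,11,12,14,14,15,17,20,20]

Per-enzyme occurrences:
  IvoII TTTTTGAT/8: at [23, 66, 103, 136, 156] ⇒ [31, 74, 111, 144, 164]
  NpsII TTATTAGG/2: at [9, 51, 77, 94, 111] ⇒ [11, 53, 79, 96, 113]
  PtaIII CAATAG/5: at [1, 40, 60, 85, 122, 169, 175] ⇒ [6, 45, 65, 90, 127, 174, 180]

Pooled cuts: [6, 11, 31, 45, 53, 65, 74, 79, 90, 96, 111, 113, 127, 144, 164, 174, 180]

Fragments:
  [0,6): 6 bp
  [6,11): 5 bp
  [11,31): 20 bp
  [31,45): 14 bp
  [45,53): 8 bp
  [53,65): 12 bp
  [65,74): 9 bp
  [74,79): 5 bp
  [79,90): 11 bp
  [90,96): 6 bp
  [96,111): 15 bp
  [111,113): 2 bp
  [113,127): 14 bp
  [127,144): 17 bp
  [144,164): 20 bp
  [164,174): 10 bp
  [174,180): 6 bp
  [180,183): 3 bp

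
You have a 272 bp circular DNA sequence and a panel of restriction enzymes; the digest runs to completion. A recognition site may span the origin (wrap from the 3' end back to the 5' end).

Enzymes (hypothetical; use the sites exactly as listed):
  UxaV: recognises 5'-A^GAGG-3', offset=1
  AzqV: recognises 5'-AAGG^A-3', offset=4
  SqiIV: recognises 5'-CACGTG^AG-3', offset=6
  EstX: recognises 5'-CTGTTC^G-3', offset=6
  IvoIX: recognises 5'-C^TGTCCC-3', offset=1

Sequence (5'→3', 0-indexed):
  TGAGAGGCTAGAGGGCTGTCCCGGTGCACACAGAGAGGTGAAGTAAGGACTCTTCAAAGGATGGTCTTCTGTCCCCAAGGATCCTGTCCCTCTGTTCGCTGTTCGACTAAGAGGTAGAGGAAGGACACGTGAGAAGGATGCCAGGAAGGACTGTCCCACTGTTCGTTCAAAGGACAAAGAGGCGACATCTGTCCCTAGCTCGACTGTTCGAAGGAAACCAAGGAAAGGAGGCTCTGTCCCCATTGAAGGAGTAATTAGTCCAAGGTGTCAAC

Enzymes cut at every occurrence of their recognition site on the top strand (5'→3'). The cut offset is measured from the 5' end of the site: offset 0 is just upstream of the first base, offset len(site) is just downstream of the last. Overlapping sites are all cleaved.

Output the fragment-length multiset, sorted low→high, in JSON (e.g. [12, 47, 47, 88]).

Scan for sites:
  UxaV AGAGG/1: at [2, 9, 33, 109, 115, 177] ⇒ [3, 10, 34, 110, 116, 178]
  AzqV AAGGA/4: at [44, 56, 76, 120, 133, 145, 169, 210, 219, 224, 245] ⇒ [48, 60, 80, 124, 137, 149, 173, 214, 223, 228, 249]
  SqiIV CACGTGAG/6: at [125] ⇒ [131]
  EstX CTGTTCG/6: at [91, 98, 158, 203] ⇒ [97, 104, 164, 209]
  IvoIX CTGTCCC/1: at [15, 68, 83, 150, 188, 233] ⇒ [16, 69, 84, 151, 189, 234]

All cut coordinates (distinct, sorted): [3, 10, 16, 34, 48, 60, 69, 80, 84, 97, 104, 110, 116, 124, 131, 137, 149, 151, 164, 173, 178, 189, 209, 214, 223, 228, 234, 249]

Fragment lengths:
  3→10: 7 bp
  10→16: 6 bp
  16→34: 18 bp
  34→48: 14 bp
  48→60: 12 bp
  60→69: 9 bp
  69→80: 11 bp
  80→84: 4 bp
  84→97: 13 bp
  97→104: 7 bp
  104→110: 6 bp
  110→116: 6 bp
  116→124: 8 bp
  124→131: 7 bp
  131→137: 6 bp
  137→149: 12 bp
  149→151: 2 bp
  151→164: 13 bp
  164→173: 9 bp
  173→178: 5 bp
  178→189: 11 bp
  189→209: 20 bp
  209→214: 5 bp
  214→223: 9 bp
  223→228: 5 bp
  228→234: 6 bp
  234→249: 15 bp
  249→3 (wrap): 272-249+3 = 26 bp

[2,4,5,5,5,6,6,6,6,6,7,7,7,8,9,9,9,11,11,12,12,13,13,14,15,18,20,26]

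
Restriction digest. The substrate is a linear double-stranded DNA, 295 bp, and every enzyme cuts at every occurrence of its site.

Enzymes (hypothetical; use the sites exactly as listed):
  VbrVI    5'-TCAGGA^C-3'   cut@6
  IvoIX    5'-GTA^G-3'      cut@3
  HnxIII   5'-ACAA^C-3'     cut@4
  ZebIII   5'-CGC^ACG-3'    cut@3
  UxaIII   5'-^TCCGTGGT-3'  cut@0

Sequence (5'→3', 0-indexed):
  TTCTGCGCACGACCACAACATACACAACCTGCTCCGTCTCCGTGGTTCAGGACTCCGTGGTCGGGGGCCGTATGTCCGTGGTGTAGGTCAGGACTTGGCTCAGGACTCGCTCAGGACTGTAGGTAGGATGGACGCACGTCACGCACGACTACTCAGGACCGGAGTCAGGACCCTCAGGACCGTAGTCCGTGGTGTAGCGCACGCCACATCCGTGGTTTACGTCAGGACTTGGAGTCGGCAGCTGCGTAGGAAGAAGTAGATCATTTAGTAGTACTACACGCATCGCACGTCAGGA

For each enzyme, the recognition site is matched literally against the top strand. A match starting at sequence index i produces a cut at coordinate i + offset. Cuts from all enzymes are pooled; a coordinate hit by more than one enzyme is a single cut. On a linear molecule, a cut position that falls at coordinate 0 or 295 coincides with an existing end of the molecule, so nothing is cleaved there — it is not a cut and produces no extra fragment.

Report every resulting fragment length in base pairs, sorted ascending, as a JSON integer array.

Per-enzyme occurrences:
  VbrVI (TCAGGAC, off=6): starts [46, 87, 99, 110, 152, 164, 173, 221] → cuts [52, 93, 105, 116, 158, 170, 179, 227]
  IvoIX (GTAG, off=3): starts [82, 118, 122, 181, 193, 245, 255, 267] → cuts [85, 121, 125, 184, 196, 248, 258, 270]
  HnxIII (ACAAC, off=4): starts [14, 23] → cuts [18, 27]
  ZebIII (CGCACG, off=3): starts [5, 132, 141, 197, 283] → cuts [8, 135, 144, 200, 286]
  UxaIII (TCCGTGGT, off=0): starts [38, 53, 74, 185, 208] → cuts [38, 53, 74, 185, 208]

All cut coordinates (distinct, sorted): [8, 18, 27, 38, 52, 53, 74, 85, 93, 105, 116, 121, 125, 135, 144, 158, 170, 179, 184, 185, 196, 200, 208, 227, 248, 258, 270, 286]

Fragment lengths:
  [0,8): 8 bp
  [8,18): 10 bp
  [18,27): 9 bp
  [27,38): 11 bp
  [38,52): 14 bp
  [52,53): 1 bp
  [53,74): 21 bp
  [74,85): 11 bp
  [85,93): 8 bp
  [93,105): 12 bp
  [105,116): 11 bp
  [116,121): 5 bp
  [121,125): 4 bp
  [125,135): 10 bp
  [135,144): 9 bp
  [144,158): 14 bp
  [158,170): 12 bp
  [170,179): 9 bp
  [179,184): 5 bp
  [184,185): 1 bp
  [185,196): 11 bp
  [196,200): 4 bp
  [200,208): 8 bp
  [208,227): 19 bp
  [227,248): 21 bp
  [248,258): 10 bp
  [258,270): 12 bp
  [270,286): 16 bp
  [286,295): 9 bp

[1,1,4,4,5,5,8,8,8,9,9,9,9,10,10,10,11,11,11,11,12,12,12,14,14,16,19,21,21]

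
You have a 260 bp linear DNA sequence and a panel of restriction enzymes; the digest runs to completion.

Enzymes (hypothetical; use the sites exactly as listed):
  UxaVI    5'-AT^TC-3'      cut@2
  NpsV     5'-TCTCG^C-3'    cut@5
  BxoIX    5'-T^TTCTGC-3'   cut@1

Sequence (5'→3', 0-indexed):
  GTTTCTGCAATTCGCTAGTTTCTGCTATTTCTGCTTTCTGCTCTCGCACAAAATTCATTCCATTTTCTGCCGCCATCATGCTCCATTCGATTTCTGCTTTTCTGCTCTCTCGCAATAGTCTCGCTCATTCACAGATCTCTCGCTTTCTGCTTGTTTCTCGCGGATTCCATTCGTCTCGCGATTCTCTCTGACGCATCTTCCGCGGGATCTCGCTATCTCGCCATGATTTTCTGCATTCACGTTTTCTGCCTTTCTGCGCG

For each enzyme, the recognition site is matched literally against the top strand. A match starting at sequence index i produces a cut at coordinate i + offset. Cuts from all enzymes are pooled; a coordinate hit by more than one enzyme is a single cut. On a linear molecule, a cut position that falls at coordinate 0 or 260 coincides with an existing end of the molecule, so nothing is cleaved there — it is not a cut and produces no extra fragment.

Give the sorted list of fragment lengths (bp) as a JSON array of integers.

[2,2,4,4,5,5,5,5,6,7,7,8,8,8,8,8,8,8,8,9,9,9,11,11,13,14,16,22,30]

Per-enzyme occurrences:
  UxaVI ATTC/2: at [9, 52, 56, 84, 126, 163, 168, 180, 234] ⇒ [11, 54, 58, 86, 128, 165, 170, 182, 236]
  NpsV TCTCGC/5: at [41, 107, 118, 137, 155, 173, 207, 215] ⇒ [46, 112, 123, 142, 160, 178, 212, 220]
  BxoIX TTTCTGC/1: at [1, 18, 27, 34, 63, 90, 98, 143, 227, 242, 250] ⇒ [2, 19, 28, 35, 64, 91, 99, 144, 228, 243, 251]

Pooled cuts: [2, 11, 19, 28, 35, 46, 54, 58, 64, 86, 91, 99, 112, 123, 128, 142, 144, 160, 165, 170, 178, 182, 212, 220, 228, 236, 243, 251]

Fragments:
  [0,2): 2 bp
  [2,11): 9 bp
  [11,19): 8 bp
  [19,28): 9 bp
  [28,35): 7 bp
  [35,46): 11 bp
  [46,54): 8 bp
  [54,58): 4 bp
  [58,64): 6 bp
  [64,86): 22 bp
  [86,91): 5 bp
  [91,99): 8 bp
  [99,112): 13 bp
  [112,123): 11 bp
  [123,128): 5 bp
  [128,142): 14 bp
  [142,144): 2 bp
  [144,160): 16 bp
  [160,165): 5 bp
  [165,170): 5 bp
  [170,178): 8 bp
  [178,182): 4 bp
  [182,212): 30 bp
  [212,220): 8 bp
  [220,228): 8 bp
  [228,236): 8 bp
  [236,243): 7 bp
  [243,251): 8 bp
  [251,260): 9 bp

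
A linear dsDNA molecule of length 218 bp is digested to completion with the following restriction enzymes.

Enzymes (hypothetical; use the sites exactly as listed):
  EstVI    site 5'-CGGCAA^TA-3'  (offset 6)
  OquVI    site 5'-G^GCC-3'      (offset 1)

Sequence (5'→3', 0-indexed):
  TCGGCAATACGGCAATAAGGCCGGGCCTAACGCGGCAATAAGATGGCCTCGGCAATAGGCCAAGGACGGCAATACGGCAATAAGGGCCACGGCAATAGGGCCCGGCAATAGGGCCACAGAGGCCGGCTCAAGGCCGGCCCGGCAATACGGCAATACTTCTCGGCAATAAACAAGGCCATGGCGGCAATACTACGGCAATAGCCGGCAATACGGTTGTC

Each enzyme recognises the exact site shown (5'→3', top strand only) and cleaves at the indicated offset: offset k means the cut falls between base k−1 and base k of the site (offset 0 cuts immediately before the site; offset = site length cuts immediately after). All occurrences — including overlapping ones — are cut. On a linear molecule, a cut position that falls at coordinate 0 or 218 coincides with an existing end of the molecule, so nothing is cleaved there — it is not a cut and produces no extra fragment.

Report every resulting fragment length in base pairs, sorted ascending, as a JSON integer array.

Per-enzyme occurrences:
  EstVI CGGCAATA/6: at [1, 9, 32, 49, 66, 74, 89, 102, 139, 147, 160, 181, 192, 202] ⇒ [7, 15, 38, 55, 72, 80, 95, 108, 145, 153, 166, 187, 198, 208]
  OquVI GGCC/1: at [18, 23, 44, 57, 84, 98, 111, 120, 131, 135, 173] ⇒ [19, 24, 45, 58, 85, 99, 112, 121, 132, 136, 174]

All cut coordinates (distinct, sorted): [7, 15, 19, 24, 38, 45, 55, 58, 72, 80, 85, 95, 99, 108, 112, 121, 132, 136, 145, 153, 166, 174, 187, 198, 208]

Fragment lengths:
  [0,7): 7 bp
  [7,15): 8 bp
  [15,19): 4 bp
  [19,24): 5 bp
  [24,38): 14 bp
  [38,45): 7 bp
  [45,55): 10 bp
  [55,58): 3 bp
  [58,72): 14 bp
  [72,80): 8 bp
  [80,85): 5 bp
  [85,95): 10 bp
  [95,99): 4 bp
  [99,108): 9 bp
  [108,112): 4 bp
  [112,121): 9 bp
  [121,132): 11 bp
  [132,136): 4 bp
  [136,145): 9 bp
  [145,153): 8 bp
  [153,166): 13 bp
  [166,174): 8 bp
  [174,187): 13 bp
  [187,198): 11 bp
  [198,208): 10 bp
  [208,218): 10 bp

[3,4,4,4,4,5,5,7,7,8,8,8,8,9,9,9,10,10,10,10,11,11,13,13,14,14]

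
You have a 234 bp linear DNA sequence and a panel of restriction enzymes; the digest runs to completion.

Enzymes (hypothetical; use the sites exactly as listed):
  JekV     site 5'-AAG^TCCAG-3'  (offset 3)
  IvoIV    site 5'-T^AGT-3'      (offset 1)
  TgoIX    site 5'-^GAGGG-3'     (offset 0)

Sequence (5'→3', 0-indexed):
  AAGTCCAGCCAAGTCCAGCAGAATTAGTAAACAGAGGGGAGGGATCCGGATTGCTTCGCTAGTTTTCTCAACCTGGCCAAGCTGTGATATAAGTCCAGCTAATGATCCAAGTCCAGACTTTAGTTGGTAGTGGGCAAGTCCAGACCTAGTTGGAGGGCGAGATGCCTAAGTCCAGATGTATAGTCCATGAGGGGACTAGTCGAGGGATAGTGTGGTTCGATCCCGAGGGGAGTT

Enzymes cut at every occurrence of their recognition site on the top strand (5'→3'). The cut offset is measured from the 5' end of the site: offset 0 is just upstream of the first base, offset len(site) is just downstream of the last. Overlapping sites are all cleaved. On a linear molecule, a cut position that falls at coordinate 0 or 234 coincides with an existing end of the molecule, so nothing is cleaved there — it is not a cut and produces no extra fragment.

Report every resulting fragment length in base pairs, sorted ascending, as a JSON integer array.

[3,4,5,5,7,7,7,8,9,9,10,10,10,10,11,12,16,18,18,22,33]

Per-enzyme occurrences:
  JekV AAGTCCAG/3: at [0, 10, 90, 108, 135, 167] ⇒ [3, 13, 93, 111, 138, 170]
  IvoIV TAGT/1: at [24, 59, 120, 127, 146, 180, 196, 207] ⇒ [25, 60, 121, 128, 147, 181, 197, 208]
  TgoIX GAGGG/0: at [33, 38, 152, 188, 201, 224] ⇒ [33, 38, 152, 188, 201, 224]

All cut coordinates (distinct, sorted): [3, 13, 25, 33, 38, 60, 93, 111, 121, 128, 138, 147, 152, 170, 181, 188, 197, 201, 208, 224]

Fragments:
  [0,3): 3 bp
  [3,13): 10 bp
  [13,25): 12 bp
  [25,33): 8 bp
  [33,38): 5 bp
  [38,60): 22 bp
  [60,93): 33 bp
  [93,111): 18 bp
  [111,121): 10 bp
  [121,128): 7 bp
  [128,138): 10 bp
  [138,147): 9 bp
  [147,152): 5 bp
  [152,170): 18 bp
  [170,181): 11 bp
  [181,188): 7 bp
  [188,197): 9 bp
  [197,201): 4 bp
  [201,208): 7 bp
  [208,224): 16 bp
  [224,234): 10 bp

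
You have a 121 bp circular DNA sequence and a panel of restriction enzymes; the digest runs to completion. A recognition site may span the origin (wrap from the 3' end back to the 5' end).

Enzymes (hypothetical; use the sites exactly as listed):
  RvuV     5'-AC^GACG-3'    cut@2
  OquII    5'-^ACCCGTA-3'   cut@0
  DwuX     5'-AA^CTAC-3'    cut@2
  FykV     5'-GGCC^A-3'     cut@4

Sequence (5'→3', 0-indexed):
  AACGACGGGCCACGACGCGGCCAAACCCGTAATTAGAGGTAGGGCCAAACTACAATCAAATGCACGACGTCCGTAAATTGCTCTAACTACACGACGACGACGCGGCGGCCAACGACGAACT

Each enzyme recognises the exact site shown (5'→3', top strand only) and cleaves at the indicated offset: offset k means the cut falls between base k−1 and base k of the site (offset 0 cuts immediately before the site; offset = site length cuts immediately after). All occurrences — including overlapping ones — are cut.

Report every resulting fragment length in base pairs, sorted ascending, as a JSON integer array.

[2,2,3,3,3,3,6,8,9,11,12,16,21,22]

Site scan:
  RvuV ACGACG/2: at [1, 11, 63, 90, 93, 96, 111] ⇒ [3, 13, 65, 92, 95, 98, 113]
  OquII ACCCGTA/0: at [24] ⇒ [24]
  DwuX AACTAC/2: at [47, 84] ⇒ [49, 86]
  FykV GGCCA/4: at [7, 18, 42, 106] ⇒ [11, 22, 46, 110]

All cut coordinates (distinct, sorted): [3, 11, 13, 22, 24, 46, 49, 65, 86, 92, 95, 98, 110, 113]

Fragments:
  3→11: 8 bp
  11→13: 2 bp
  13→22: 9 bp
  22→24: 2 bp
  24→46: 22 bp
  46→49: 3 bp
  49→65: 16 bp
  65→86: 21 bp
  86→92: 6 bp
  92→95: 3 bp
  95→98: 3 bp
  98→110: 12 bp
  110→113: 3 bp
  113→3 (wrap): 121-113+3 = 11 bp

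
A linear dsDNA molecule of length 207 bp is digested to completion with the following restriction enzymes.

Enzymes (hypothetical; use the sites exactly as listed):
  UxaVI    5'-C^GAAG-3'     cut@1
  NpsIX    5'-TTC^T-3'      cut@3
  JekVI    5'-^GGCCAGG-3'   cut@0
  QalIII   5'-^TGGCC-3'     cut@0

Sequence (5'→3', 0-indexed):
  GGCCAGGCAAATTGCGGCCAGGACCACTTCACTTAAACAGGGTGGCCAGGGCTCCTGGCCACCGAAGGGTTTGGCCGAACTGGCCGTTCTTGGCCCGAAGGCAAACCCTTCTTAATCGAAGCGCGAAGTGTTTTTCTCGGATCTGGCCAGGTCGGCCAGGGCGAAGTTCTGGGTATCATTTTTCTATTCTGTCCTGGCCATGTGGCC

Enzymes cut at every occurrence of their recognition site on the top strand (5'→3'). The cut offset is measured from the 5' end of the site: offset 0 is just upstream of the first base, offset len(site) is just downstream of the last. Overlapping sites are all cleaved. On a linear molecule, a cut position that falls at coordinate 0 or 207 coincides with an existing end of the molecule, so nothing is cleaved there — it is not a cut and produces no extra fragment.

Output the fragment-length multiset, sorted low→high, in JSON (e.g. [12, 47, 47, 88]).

[1,1,1,5,5,5,6,6,7,7,7,8,8,8,9,9,9,9,12,12,15,15,15,27]

Scan for sites:
  UxaVI (CGAAG, off=1): starts [62, 95, 116, 123, 161] → cuts [63, 96, 117, 124, 162]
  NpsIX (TTCT, off=3): starts [86, 108, 133, 166, 181, 186] → cuts [89, 111, 136, 169, 184, 189]
  JekVI (GGCCAGG, off=0): starts [0, 15, 43, 144, 153] → cuts [15, 43, 144, 153] (position 0 is a terminus of the linear molecule — no cut)
  QalIII (TGGCC, off=0): starts [42, 55, 71, 80, 90, 143, 194, 202] → cuts [42, 55, 71, 80, 90, 143, 194, 202]

All cut coordinates (distinct, sorted): [15, 42, 43, 55, 63, 71, 80, 89, 90, 96, 111, 117, 124, 136, 143, 144, 153, 162, 169, 184, 189, 194, 202]

Fragments:
  [0,15): 15 bp
  [15,42): 27 bp
  [42,43): 1 bp
  [43,55): 12 bp
  [55,63): 8 bp
  [63,71): 8 bp
  [71,80): 9 bp
  [80,89): 9 bp
  [89,90): 1 bp
  [90,96): 6 bp
  [96,111): 15 bp
  [111,117): 6 bp
  [117,124): 7 bp
  [124,136): 12 bp
  [136,143): 7 bp
  [143,144): 1 bp
  [144,153): 9 bp
  [153,162): 9 bp
  [162,169): 7 bp
  [169,184): 15 bp
  [184,189): 5 bp
  [189,194): 5 bp
  [194,202): 8 bp
  [202,207): 5 bp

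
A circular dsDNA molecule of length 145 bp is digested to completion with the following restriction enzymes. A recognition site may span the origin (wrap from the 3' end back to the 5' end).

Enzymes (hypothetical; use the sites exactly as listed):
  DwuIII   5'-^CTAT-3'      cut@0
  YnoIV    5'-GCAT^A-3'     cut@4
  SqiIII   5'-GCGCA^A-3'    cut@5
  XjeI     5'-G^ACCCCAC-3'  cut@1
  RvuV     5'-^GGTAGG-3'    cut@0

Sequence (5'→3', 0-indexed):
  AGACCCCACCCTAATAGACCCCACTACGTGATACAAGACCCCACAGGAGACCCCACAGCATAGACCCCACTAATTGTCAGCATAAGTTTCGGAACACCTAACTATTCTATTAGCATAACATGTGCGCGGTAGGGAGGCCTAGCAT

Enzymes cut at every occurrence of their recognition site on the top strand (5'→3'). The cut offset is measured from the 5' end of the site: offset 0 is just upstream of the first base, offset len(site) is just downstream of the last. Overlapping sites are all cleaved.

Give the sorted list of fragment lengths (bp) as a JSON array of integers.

Scan for sites:
  DwuIII (CTAT, off=0): starts [101, 106] → cuts [101, 106]
  YnoIV (GCATA, off=4): starts [57, 79, 112, 141] → cuts [0, 61, 83, 116]
  SqiIII (GCGCAA, off=5): no sites
  XjeI (GACCCCAC, off=1): starts [1, 16, 36, 48, 62] → cuts [2, 17, 37, 49, 63]
  RvuV (GGTAGG, off=0): starts [127] → cuts [127]

All cut coordinates (distinct, sorted): [0, 2, 17, 37, 49, 61, 63, 83, 101, 106, 116, 127]

Fragments:
  0→2: 2 bp
  2→17: 15 bp
  17→37: 20 bp
  37→49: 12 bp
  49→61: 12 bp
  61→63: 2 bp
  63→83: 20 bp
  83→101: 18 bp
  101→106: 5 bp
  106→116: 10 bp
  116→127: 11 bp
  127→0 (wrap): 145-127+0 = 18 bp

[2,2,5,10,11,12,12,15,18,18,20,20]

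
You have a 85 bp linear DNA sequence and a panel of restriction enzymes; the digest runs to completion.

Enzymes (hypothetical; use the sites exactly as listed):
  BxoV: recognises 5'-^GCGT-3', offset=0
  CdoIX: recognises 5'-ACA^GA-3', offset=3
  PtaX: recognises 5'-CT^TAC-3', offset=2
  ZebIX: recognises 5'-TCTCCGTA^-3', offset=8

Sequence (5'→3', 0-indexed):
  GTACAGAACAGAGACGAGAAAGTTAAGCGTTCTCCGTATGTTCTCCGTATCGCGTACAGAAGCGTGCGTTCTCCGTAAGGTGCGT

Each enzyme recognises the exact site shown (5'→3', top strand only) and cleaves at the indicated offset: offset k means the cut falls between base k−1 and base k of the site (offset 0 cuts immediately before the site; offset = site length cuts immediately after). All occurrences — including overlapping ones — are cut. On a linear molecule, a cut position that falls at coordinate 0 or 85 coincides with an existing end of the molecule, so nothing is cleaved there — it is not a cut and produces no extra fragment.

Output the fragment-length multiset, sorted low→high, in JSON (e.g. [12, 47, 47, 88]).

Scan for sites:
  BxoV (GCGT, off=0): starts [26, 51, 61, 65, 81] → cuts [26, 51, 61, 65, 81]
  CdoIX (ACAGA, off=3): starts [2, 7, 55] → cuts [5, 10, 58]
  PtaX (CTTAC, off=2): no sites
  ZebIX (TCTCCGTA, off=8): starts [30, 41, 69] → cuts [38, 49, 77]

Pooled cuts: [5, 10, 26, 38, 49, 51, 58, 61, 65, 77, 81]

Fragments:
  [0,5): 5 bp
  [5,10): 5 bp
  [10,26): 16 bp
  [26,38): 12 bp
  [38,49): 11 bp
  [49,51): 2 bp
  [51,58): 7 bp
  [58,61): 3 bp
  [61,65): 4 bp
  [65,77): 12 bp
  [77,81): 4 bp
  [81,85): 4 bp

[2,3,4,4,4,5,5,7,11,12,12,16]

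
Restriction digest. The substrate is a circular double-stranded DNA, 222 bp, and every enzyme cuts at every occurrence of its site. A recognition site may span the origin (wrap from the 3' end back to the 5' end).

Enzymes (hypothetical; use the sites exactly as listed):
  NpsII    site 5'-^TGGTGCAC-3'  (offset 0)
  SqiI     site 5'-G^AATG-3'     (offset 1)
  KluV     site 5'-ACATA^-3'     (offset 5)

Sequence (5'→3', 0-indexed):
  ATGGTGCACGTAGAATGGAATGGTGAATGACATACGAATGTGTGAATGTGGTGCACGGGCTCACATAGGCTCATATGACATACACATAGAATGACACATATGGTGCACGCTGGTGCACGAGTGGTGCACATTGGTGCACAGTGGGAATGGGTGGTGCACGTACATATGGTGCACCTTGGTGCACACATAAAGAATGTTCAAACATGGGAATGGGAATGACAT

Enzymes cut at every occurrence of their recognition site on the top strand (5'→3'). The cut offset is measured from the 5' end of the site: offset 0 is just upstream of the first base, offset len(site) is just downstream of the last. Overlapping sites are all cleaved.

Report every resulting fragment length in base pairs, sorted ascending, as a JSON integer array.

Per-enzyme occurrences:
  NpsII TGGTGCAC/0: at [1, 48, 100, 110, 121, 131, 151, 166, 176] ⇒ [1, 48, 100, 110, 121, 131, 151, 166, 176]
  SqiI GAATG/1: at [12, 17, 24, 35, 43, 88, 144, 191, 207, 213] ⇒ [13, 18, 25, 36, 44, 89, 145, 192, 208, 214]
  KluV ACATA/5: at [29, 62, 77, 83, 95, 161, 184, 218] ⇒ [1, 34, 67, 82, 88, 100, 166, 189]

Pooled cuts: [1, 13, 18, 25, 34, 36, 44, 48, 67, 82, 88, 89, 100, 110, 121, 131, 145, 151, 166, 176, 189, 192, 208, 214]

Fragment lengths:
  1→13: 12 bp
  13→18: 5 bp
  18→25: 7 bp
  25→34: 9 bp
  34→36: 2 bp
  36→44: 8 bp
  44→48: 4 bp
  48→67: 19 bp
  67→82: 15 bp
  82→88: 6 bp
  88→89: 1 bp
  89→100: 11 bp
  100→110: 10 bp
  110→121: 11 bp
  121→131: 10 bp
  131→145: 14 bp
  145→151: 6 bp
  151→166: 15 bp
  166→176: 10 bp
  176→189: 13 bp
  189→192: 3 bp
  192→208: 16 bp
  208→214: 6 bp
  214→1 (wrap): 222-214+1 = 9 bp

[1,2,3,4,5,6,6,6,7,8,9,9,10,10,10,11,11,12,13,14,15,15,16,19]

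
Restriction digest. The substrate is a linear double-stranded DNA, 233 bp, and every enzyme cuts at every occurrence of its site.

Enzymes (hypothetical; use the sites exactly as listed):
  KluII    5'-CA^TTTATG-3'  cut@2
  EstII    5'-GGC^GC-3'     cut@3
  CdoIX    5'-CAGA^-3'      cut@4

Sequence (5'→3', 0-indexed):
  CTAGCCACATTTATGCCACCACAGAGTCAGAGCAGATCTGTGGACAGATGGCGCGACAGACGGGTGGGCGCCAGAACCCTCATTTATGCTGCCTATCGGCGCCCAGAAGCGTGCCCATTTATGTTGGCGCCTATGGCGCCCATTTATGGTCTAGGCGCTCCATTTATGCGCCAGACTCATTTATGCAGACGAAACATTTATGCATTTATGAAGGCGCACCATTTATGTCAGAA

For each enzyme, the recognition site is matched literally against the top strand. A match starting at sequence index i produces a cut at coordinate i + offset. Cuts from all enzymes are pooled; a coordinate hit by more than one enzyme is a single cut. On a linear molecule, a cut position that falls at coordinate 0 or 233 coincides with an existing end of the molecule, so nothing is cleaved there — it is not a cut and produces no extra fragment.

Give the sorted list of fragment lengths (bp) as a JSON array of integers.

Per-enzyme occurrences:
  KluII (CATTTATG, off=2): starts [7, 80, 115, 140, 160, 177, 194, 202, 219] → cuts [9, 82, 117, 142, 162, 179, 196, 204, 221]
  EstII (GGCGC, off=3): starts [49, 66, 97, 125, 134, 153, 212] → cuts [52, 69, 100, 128, 137, 156, 215]
  CdoIX (CAGA, off=4): starts [21, 27, 32, 44, 56, 71, 103, 171, 185, 228] → cuts [25, 31, 36, 48, 60, 75, 107, 175, 189, 232]

All cut coordinates (distinct, sorted): [9, 25, 31, 36, 48, 52, 60, 69, 75, 82, 100, 107, 117, 128, 137, 142, 156, 162, 175, 179, 189, 196, 204, 215, 221, 232]

Fragments:
  [0,9): 9 bp
  [9,25): 16 bp
  [25,31): 6 bp
  [31,36): 5 bp
  [36,48): 12 bp
  [48,52): 4 bp
  [52,60): 8 bp
  [60,69): 9 bp
  [69,75): 6 bp
  [75,82): 7 bp
  [82,100): 18 bp
  [100,107): 7 bp
  [107,117): 10 bp
  [117,128): 11 bp
  [128,137): 9 bp
  [137,142): 5 bp
  [142,156): 14 bp
  [156,162): 6 bp
  [162,175): 13 bp
  [175,179): 4 bp
  [179,189): 10 bp
  [189,196): 7 bp
  [196,204): 8 bp
  [204,215): 11 bp
  [215,221): 6 bp
  [221,232): 11 bp
  [232,233): 1 bp

[1,4,4,5,5,6,6,6,6,7,7,7,8,8,9,9,9,10,10,11,11,11,12,13,14,16,18]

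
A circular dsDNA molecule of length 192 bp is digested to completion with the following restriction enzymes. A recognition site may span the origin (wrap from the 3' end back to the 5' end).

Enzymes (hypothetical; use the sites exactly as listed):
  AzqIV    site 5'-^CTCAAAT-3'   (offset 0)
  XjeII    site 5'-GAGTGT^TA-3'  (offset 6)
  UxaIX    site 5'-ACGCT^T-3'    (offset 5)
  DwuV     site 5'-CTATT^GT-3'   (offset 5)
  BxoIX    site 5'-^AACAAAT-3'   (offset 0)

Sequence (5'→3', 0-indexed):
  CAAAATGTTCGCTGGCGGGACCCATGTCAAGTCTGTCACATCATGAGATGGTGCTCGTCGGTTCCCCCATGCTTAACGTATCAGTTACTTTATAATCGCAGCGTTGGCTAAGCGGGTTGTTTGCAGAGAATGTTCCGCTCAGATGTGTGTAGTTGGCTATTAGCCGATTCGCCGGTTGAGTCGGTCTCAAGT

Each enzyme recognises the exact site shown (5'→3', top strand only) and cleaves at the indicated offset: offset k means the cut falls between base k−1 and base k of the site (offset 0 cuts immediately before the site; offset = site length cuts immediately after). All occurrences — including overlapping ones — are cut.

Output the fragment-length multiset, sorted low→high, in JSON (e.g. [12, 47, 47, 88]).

[192]

Scan for sites:
  AzqIV (CTCAAAT, off=0): no sites
  XjeII (GAGTGTTA, off=6): no sites
  UxaIX (ACGCTT, off=5): no sites
  DwuV (CTATTGT, off=5): no sites
  BxoIX (AACAAAT, off=0): no sites

All cut coordinates (distinct, sorted): ∅

Fragments:
  no cuts → one circular fragment of 192 bp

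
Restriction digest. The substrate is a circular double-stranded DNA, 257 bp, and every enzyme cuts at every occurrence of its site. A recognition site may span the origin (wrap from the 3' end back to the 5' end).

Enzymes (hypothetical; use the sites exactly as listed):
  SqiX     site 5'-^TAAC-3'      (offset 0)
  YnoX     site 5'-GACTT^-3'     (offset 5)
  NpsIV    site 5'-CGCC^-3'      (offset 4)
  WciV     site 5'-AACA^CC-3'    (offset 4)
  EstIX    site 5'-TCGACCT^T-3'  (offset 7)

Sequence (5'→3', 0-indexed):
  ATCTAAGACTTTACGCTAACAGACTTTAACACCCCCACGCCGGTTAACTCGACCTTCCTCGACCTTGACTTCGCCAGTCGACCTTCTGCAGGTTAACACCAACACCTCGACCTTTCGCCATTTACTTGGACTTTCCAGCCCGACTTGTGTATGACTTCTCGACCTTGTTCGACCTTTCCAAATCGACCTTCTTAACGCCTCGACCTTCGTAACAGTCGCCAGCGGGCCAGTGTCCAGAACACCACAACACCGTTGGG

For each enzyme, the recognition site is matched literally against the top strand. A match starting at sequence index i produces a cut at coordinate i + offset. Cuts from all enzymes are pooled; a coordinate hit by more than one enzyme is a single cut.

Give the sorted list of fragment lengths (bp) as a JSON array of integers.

Site scan:
  SqiX (TAAC, off=0): starts [16, 26, 44, 93, 192, 209] → cuts [16, 26, 44, 93, 192, 209]
  YnoX (GACTT, off=5): starts [6, 21, 66, 128, 141, 152] → cuts [11, 26, 71, 133, 146, 157]
  NpsIV (CGCC, off=4): starts [37, 71, 115, 195, 216] → cuts [41, 75, 119, 199, 220]
  WciV (AACACC, off=4): starts [27, 94, 100, 237, 245] → cuts [31, 98, 104, 241, 249]
  EstIX (TCGACCTT, off=7): starts [48, 58, 77, 106, 158, 168, 182, 199] → cuts [55, 65, 84, 113, 165, 175, 189, 206]

Pooled cuts: [11, 16, 26, 31, 41, 44, 55, 65, 71, 75, 84, 93, 98, 104, 113, 119, 133, 146, 157, 165, 175, 189, 192, 199, 206, 209, 220, 241, 249]

Fragment lengths:
  11→16: 5 bp
  16→26: 10 bp
  26→31: 5 bp
  31→41: 10 bp
  41→44: 3 bp
  44→55: 11 bp
  55→65: 10 bp
  65→71: 6 bp
  71→75: 4 bp
  75→84: 9 bp
  84→93: 9 bp
  93→98: 5 bp
  98→104: 6 bp
  104→113: 9 bp
  113→119: 6 bp
  119→133: 14 bp
  133→146: 13 bp
  146→157: 11 bp
  157→165: 8 bp
  165→175: 10 bp
  175→189: 14 bp
  189→192: 3 bp
  192→199: 7 bp
  199→206: 7 bp
  206→209: 3 bp
  209→220: 11 bp
  220→241: 21 bp
  241→249: 8 bp
  249→11 (wrap): 257-249+11 = 19 bp

[3,3,3,4,5,5,5,6,6,6,7,7,8,8,9,9,9,10,10,10,10,11,11,11,13,14,14,19,21]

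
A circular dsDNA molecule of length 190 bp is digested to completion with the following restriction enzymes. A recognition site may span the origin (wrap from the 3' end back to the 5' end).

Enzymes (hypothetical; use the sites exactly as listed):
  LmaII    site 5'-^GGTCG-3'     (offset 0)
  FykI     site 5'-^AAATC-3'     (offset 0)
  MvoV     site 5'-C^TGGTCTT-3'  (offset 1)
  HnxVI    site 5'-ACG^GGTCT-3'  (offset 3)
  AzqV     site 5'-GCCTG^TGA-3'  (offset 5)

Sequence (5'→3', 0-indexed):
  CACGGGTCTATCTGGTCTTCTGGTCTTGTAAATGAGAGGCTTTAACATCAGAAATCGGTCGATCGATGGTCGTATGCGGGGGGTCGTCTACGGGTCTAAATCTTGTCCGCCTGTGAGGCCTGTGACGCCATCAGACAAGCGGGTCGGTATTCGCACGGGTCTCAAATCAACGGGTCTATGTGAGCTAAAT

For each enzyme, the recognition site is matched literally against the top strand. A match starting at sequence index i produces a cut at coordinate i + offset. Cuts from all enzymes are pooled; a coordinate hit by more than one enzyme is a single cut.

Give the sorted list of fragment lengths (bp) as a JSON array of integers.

[5,5,6,8,8,8,9,9,11,11,14,14,16,16,19,31]

Scan for sites:
  LmaII (GGTCG, off=0): starts [56, 67, 81, 141] → cuts [56, 67, 81, 141]
  FykI (AAATC, off=0): starts [51, 97, 163, 186] → cuts [51, 97, 163, 186]
  MvoV (CTGGTCTT, off=1): starts [11, 19] → cuts [12, 20]
  HnxVI (ACGGGTCT, off=3): starts [1, 89, 154, 169] → cuts [4, 92, 157, 172]
  AzqV (GCCTGTGA, off=5): starts [108, 117] → cuts [113, 122]

All cut coordinates (distinct, sorted): [4, 12, 20, 51, 56, 67, 81, 92, 97, 113, 122, 141, 157, 163, 172, 186]

Fragment lengths:
  4→12: 8 bp
  12→20: 8 bp
  20→51: 31 bp
  51→56: 5 bp
  56→67: 11 bp
  67→81: 14 bp
  81→92: 11 bp
  92→97: 5 bp
  97→113: 16 bp
  113→122: 9 bp
  122→141: 19 bp
  141→157: 16 bp
  157→163: 6 bp
  163→172: 9 bp
  172→186: 14 bp
  186→4 (wrap): 190-186+4 = 8 bp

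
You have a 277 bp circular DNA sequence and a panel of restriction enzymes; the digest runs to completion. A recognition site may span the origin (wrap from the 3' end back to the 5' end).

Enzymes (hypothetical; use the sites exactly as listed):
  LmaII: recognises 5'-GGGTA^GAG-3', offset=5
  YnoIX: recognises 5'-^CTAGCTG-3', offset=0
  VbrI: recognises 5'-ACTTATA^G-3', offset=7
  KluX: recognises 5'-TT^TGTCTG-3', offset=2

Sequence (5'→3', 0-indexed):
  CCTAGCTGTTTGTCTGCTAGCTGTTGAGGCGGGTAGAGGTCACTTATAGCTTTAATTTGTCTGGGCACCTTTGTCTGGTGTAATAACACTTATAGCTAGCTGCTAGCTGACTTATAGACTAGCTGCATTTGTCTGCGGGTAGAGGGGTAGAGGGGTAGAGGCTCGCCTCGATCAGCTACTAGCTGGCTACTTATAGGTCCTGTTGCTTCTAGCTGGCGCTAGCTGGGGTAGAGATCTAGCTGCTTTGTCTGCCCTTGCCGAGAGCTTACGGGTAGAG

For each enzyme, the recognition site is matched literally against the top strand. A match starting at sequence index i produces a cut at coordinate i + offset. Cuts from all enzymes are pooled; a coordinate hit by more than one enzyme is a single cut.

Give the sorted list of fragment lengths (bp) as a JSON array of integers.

Per-enzyme occurrences:
  LmaII GGGTAGAG/5: at [30, 136, 144, 152, 225, 269] ⇒ [35, 141, 149, 157, 230, 274]
  YnoIX CTAGCTG/0: at [1, 16, 95, 102, 118, 178, 208, 218, 235] ⇒ [1, 16, 95, 102, 118, 178, 208, 218, 235]
  VbrI ACTTATAG/7: at [41, 87, 109, 188] ⇒ [48, 94, 116, 195]
  KluX TTTGTCTG/2: at [8, 55, 69, 127, 243] ⇒ [10, 57, 71, 129, 245]

Pooled cuts: [1, 10, 16, 35, 48, 57, 71, 94, 95, 102, 116, 118, 129, 141, 149, 157, 178, 195, 208, 218, 230, 235, 245, 274]

Fragment lengths:
  1→10: 9 bp
  10→16: 6 bp
  16→35: 19 bp
  35→48: 13 bp
  48→57: 9 bp
  57→71: 14 bp
  71→94: 23 bp
  94→95: 1 bp
  95→102: 7 bp
  102→116: 14 bp
  116→118: 2 bp
  118→129: 11 bp
  129→141: 12 bp
  141→149: 8 bp
  149→157: 8 bp
  157→178: 21 bp
  178→195: 17 bp
  195→208: 13 bp
  208→218: 10 bp
  218→230: 12 bp
  230→235: 5 bp
  235→245: 10 bp
  245→274: 29 bp
  274→1 (wrap): 277-274+1 = 4 bp

[1,2,4,5,6,7,8,8,9,9,10,10,11,12,12,13,13,14,14,17,19,21,23,29]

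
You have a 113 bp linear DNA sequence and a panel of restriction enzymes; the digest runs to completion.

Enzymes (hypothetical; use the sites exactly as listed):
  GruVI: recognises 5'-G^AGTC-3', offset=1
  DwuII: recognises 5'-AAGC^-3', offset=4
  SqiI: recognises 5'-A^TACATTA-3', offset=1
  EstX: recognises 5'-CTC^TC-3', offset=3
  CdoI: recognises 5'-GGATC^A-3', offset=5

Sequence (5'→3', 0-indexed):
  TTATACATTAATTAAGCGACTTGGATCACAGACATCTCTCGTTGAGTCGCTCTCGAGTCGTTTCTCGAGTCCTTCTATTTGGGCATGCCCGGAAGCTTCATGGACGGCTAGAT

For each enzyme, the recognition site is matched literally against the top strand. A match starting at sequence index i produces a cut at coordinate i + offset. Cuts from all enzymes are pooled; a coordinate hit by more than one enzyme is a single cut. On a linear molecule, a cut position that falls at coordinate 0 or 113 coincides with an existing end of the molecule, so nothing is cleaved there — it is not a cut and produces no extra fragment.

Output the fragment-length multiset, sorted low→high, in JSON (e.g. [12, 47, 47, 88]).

[3,3,6,8,10,11,12,14,17,29]

Scan for sites:
  GruVI GAGTC/1: at [43, 54, 66] ⇒ [44, 55, 67]
  DwuII AAGC/4: at [13, 92] ⇒ [17, 96]
  SqiI ATACATTA/1: at [2] ⇒ [3]
  EstX CTCTC/3: at [35, 49] ⇒ [38, 52]
  CdoI GGATCA/5: at [22] ⇒ [27]

Pooled cuts: [3, 17, 27, 38, 44, 52, 55, 67, 96]

Fragments:
  [0,3): 3 bp
  [3,17): 14 bp
  [17,27): 10 bp
  [27,38): 11 bp
  [38,44): 6 bp
  [44,52): 8 bp
  [52,55): 3 bp
  [55,67): 12 bp
  [67,96): 29 bp
  [96,113): 17 bp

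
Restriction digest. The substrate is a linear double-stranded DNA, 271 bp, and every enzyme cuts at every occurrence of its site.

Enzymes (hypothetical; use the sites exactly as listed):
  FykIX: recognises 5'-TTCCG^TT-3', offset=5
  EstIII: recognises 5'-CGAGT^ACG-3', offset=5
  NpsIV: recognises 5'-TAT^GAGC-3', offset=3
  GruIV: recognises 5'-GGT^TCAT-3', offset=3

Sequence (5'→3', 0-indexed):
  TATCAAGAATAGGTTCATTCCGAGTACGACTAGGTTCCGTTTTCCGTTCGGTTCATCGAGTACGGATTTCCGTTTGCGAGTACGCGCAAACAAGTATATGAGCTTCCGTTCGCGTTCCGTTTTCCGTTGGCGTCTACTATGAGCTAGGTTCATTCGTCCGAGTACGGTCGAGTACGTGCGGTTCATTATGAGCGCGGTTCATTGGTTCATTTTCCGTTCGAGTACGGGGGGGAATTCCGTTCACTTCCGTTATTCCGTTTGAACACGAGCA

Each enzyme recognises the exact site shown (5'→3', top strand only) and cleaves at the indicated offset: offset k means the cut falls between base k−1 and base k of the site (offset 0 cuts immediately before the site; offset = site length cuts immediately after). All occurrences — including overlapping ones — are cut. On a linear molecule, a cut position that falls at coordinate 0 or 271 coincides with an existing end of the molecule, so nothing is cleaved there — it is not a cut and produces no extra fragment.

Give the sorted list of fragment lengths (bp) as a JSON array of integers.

Scan for sites:
  FykIX TTCCGTT/5: at [34, 41, 67, 103, 114, 121, 211, 234, 244, 252] ⇒ [39, 46, 72, 108, 119, 126, 216, 239, 249, 257]
  EstIII CGAGTACG/5: at [20, 56, 76, 158, 168, 218] ⇒ [25, 61, 81, 163, 173, 223]
  NpsIV TATGAGC/3: at [96, 137, 186] ⇒ [99, 140, 189]
  GruIV GGTTCAT/3: at [11, 49, 146, 179, 195, 203] ⇒ [14, 52, 149, 182, 198, 206]

Pooled cuts: [14, 25, 39, 46, 52, 61, 72, 81, 99, 108, 119, 126, 140, 149, 163, 173, 182, 189, 198, 206, 216, 223, 239, 249, 257]

Fragments:
  [0,14): 14 bp
  [14,25): 11 bp
  [25,39): 14 bp
  [39,46): 7 bp
  [46,52): 6 bp
  [52,61): 9 bp
  [61,72): 11 bp
  [72,81): 9 bp
  [81,99): 18 bp
  [99,108): 9 bp
  [108,119): 11 bp
  [119,126): 7 bp
  [126,140): 14 bp
  [140,149): 9 bp
  [149,163): 14 bp
  [163,173): 10 bp
  [173,182): 9 bp
  [182,189): 7 bp
  [189,198): 9 bp
  [198,206): 8 bp
  [206,216): 10 bp
  [216,223): 7 bp
  [223,239): 16 bp
  [239,249): 10 bp
  [249,257): 8 bp
  [257,271): 14 bp

[6,7,7,7,7,8,8,9,9,9,9,9,9,10,10,10,11,11,11,14,14,14,14,14,16,18]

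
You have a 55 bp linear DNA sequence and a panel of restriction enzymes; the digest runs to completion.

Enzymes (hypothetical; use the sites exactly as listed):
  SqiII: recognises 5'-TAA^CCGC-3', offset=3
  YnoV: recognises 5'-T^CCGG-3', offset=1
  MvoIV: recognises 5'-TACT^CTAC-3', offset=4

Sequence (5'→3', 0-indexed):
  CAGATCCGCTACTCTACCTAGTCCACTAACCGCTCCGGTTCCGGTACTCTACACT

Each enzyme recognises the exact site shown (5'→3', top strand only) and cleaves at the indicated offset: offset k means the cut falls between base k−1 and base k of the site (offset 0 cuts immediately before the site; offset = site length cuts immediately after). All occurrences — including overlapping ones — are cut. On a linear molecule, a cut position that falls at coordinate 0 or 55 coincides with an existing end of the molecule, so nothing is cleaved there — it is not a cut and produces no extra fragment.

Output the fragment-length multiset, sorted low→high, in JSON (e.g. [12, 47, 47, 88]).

[5,6,7,8,13,16]

Site scan:
  SqiII (TAACCGC, off=3): starts [26] → cuts [29]
  YnoV (TCCGG, off=1): starts [33, 39] → cuts [34, 40]
  MvoIV (TACTCTAC, off=4): starts [9, 44] → cuts [13, 48]

All cut coordinates (distinct, sorted): [13, 29, 34, 40, 48]

Fragments:
  [0,13): 13 bp
  [13,29): 16 bp
  [29,34): 5 bp
  [34,40): 6 bp
  [40,48): 8 bp
  [48,55): 7 bp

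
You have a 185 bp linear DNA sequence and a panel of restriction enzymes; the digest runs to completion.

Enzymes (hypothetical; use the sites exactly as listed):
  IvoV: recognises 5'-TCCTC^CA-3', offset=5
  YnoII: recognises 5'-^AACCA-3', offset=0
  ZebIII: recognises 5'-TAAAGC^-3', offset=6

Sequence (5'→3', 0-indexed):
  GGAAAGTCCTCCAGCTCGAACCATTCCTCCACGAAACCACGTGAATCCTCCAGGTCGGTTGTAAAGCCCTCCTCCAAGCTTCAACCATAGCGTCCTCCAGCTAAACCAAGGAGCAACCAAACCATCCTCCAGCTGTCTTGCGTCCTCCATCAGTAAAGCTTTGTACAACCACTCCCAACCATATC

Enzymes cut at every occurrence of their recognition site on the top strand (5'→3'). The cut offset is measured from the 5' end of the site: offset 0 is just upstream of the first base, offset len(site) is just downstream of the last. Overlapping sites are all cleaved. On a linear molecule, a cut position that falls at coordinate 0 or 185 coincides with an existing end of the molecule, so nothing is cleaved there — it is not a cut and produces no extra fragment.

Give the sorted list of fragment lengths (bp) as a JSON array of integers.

Scan for sites:
  IvoV TCCTCCA/5: at [6, 24, 45, 69, 92, 124, 142] ⇒ [11, 29, 50, 74, 97, 129, 147]
  YnoII AACCA/0: at [18, 34, 82, 103, 114, 119, 166, 176] ⇒ [18, 34, 82, 103, 114, 119, 166, 176]
  ZebIII TAAAGC/6: at [61, 153] ⇒ [67, 159]

All cut coordinates (distinct, sorted): [11, 18, 29, 34, 50, 67, 74, 82, 97, 103, 114, 119, 129, 147, 159, 166, 176]

Fragments:
  [0,11): 11 bp
  [11,18): 7 bp
  [18,29): 11 bp
  [29,34): 5 bp
  [34,50): 16 bp
  [50,67): 17 bp
  [67,74): 7 bp
  [74,82): 8 bp
  [82,97): 15 bp
  [97,103): 6 bp
  [103,114): 11 bp
  [114,119): 5 bp
  [119,129): 10 bp
  [129,147): 18 bp
  [147,159): 12 bp
  [159,166): 7 bp
  [166,176): 10 bp
  [176,185): 9 bp

[5,5,6,7,7,7,8,9,10,10,11,11,11,12,15,16,17,18]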